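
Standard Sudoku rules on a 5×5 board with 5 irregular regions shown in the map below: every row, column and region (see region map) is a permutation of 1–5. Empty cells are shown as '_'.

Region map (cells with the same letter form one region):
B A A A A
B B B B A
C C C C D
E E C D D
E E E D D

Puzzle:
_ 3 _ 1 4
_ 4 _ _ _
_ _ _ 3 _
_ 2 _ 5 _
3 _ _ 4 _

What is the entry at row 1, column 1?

row 2, column 4 = 2 (sole candidate).
row 2, column 5 = 5 (sole candidate).
row 1, column 1 = 5: row 1 has {1,3,4}; col 1 has {3}; region has {2,4} → only 5 remains.

5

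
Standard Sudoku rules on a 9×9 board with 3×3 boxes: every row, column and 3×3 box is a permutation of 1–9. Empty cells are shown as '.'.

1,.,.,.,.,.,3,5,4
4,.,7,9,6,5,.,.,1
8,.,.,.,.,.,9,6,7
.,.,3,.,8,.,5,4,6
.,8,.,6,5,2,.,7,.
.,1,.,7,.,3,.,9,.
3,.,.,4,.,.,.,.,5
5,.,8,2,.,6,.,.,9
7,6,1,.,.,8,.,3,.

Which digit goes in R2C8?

R1C4 = 8: row 1 has {1,3,4,5}; col 4 has {2,4,6,7,9}; box has {5,6,9} → only 8 remains.
R1C6 = 7: row 1 has {1,3,4,5,8}; col 6 has {2,3,5,6,8}; box has {5,6,8,9} → only 7 remains.
R4C4 = 1: row 4 has {3,4,5,6,8}; col 4 has {2,4,6,7,8,9}; box has {2,3,5,6,7,8} → only 1 remains.
R4C6 = 9: row 4 has {1,3,4,5,6,8}; col 6 has {2,3,5,6,7,8}; box has {1,2,3,5,6,7,8} → only 9 remains.
R5C1 = 9: row 5 has {2,5,6,7,8}; col 1 has {1,3,4,5,7,8}; box has {1,3,8} → only 9 remains.
R5C3 = 4: row 5 has {2,5,6,7,8,9}; col 3 has {1,3,7,8}; box has {1,3,8,9} → only 4 remains.
R5C7 = 1: row 5 has {2,4,5,6,7,8,9}; col 7 has {3,5,9}; box has {4,5,6,7,9} → only 1 remains.
R5C9 = 3: row 5 has {1,2,4,5,6,7,8,9}; col 9 has {1,4,5,6,7,9}; box has {1,4,5,6,7,9} → only 3 remains.
R6C5 = 4: row 6 has {1,3,7,9}; col 5 has {5,6,8}; box has {1,2,3,5,6,7,8,9} → only 4 remains.
R7C6 = 1: row 7 has {3,4,5}; col 6 has {2,3,5,6,7,8,9}; box has {2,4,6,8} → only 1 remains.
R8C2 = 4: row 8 has {2,5,6,8,9}; col 2 has {1,6,8}; box has {1,3,5,6,7,8} → only 4 remains.
R8C7 = 7: row 8 has {2,4,5,6,8,9}; col 7 has {1,3,5,9}; box has {3,5,9} → only 7 remains.
R8C8 = 1: row 8 has {2,4,5,6,7,8,9}; col 8 has {3,4,5,6,7,9}; box has {3,5,7,9} → only 1 remains.
R9C4 = 5: row 9 has {1,3,6,7,8}; col 4 has {1,2,4,6,7,8,9}; box has {1,2,4,6,8} → only 5 remains.
R9C5 = 9: row 9 has {1,3,5,6,7,8}; col 5 has {4,5,6,8}; box has {1,2,4,5,6,8} → only 9 remains.
R9C9 = 2: row 9 has {1,3,5,6,7,8,9}; col 9 has {1,3,4,5,6,7,9}; box has {1,3,5,7,9} → only 2 remains.
R1C5 = 2: row 1 has {1,3,4,5,7,8}; col 5 has {4,5,6,8,9}; box has {5,6,7,8,9} → only 2 remains.
R3C4 = 3: row 3 has {6,7,8,9}; col 4 has {1,2,4,5,6,7,8,9}; box has {2,5,6,7,8,9} → only 3 remains.
R3C5 = 1: row 3 has {3,6,7,8,9}; col 5 has {2,4,5,6,8,9}; box has {2,3,5,6,7,8,9} → only 1 remains.
R3C6 = 4: row 3 has {1,3,6,7,8,9}; col 6 has {1,2,3,5,6,7,8,9}; box has {1,2,3,5,6,7,8,9} → only 4 remains.
R4C1 = 2: row 4 has {1,3,4,5,6,8,9}; col 1 has {1,3,4,5,7,8,9}; box has {1,3,4,8,9} → only 2 remains.
R4C2 = 7: row 4 has {1,2,3,4,5,6,8,9}; col 2 has {1,4,6,8}; box has {1,2,3,4,8,9} → only 7 remains.
R6C1 = 6: row 6 has {1,3,4,7,9}; col 1 has {1,2,3,4,5,7,8,9}; box has {1,2,3,4,7,8,9} → only 6 remains.
R6C3 = 5: row 6 has {1,3,4,6,7,9}; col 3 has {1,3,4,7,8}; box has {1,2,3,4,6,7,8,9} → only 5 remains.
R6C9 = 8: row 6 has {1,3,4,5,6,7,9}; col 9 has {1,2,3,4,5,6,7,9}; box has {1,3,4,5,6,7,9} → only 8 remains.
R7C5 = 7: row 7 has {1,3,4,5}; col 5 has {1,2,4,5,6,8,9}; box has {1,2,4,5,6,8,9} → only 7 remains.
R7C8 = 8: row 7 has {1,3,4,5,7}; col 8 has {1,3,4,5,6,7,9}; box has {1,2,3,5,7,9} → only 8 remains.
R8C5 = 3: row 8 has {1,2,4,5,6,7,8,9}; col 5 has {1,2,4,5,6,7,8,9}; box has {1,2,4,5,6,7,8,9} → only 3 remains.
R9C7 = 4: row 9 has {1,2,3,5,6,7,8,9}; col 7 has {1,3,5,7,9}; box has {1,2,3,5,7,8,9} → only 4 remains.
R1C2 = 9: row 1 has {1,2,3,4,5,7,8}; col 2 has {1,4,6,7,8}; box has {1,4,7,8} → only 9 remains.
R1C3 = 6: row 1 has {1,2,3,4,5,7,8,9}; col 3 has {1,3,4,5,7,8}; box has {1,4,7,8,9} → only 6 remains.
R2C8 = 2: row 2 has {1,4,5,6,7,9}; col 8 has {1,3,4,5,6,7,8,9}; box has {1,3,4,5,6,7,9} → only 2 remains.

2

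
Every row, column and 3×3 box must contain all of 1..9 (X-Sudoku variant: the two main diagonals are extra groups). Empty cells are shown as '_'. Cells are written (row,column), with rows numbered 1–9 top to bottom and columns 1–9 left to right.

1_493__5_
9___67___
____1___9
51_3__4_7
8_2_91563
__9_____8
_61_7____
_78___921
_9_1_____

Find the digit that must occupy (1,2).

(4,3) = 6 (sole candidate).
(4,8) = 9 (sole candidate).
(5,2) = 4 (sole candidate).
(5,4) = 7 (sole candidate).
(6,2) = 3 (sole candidate).
(6,8) = 1 (sole candidate).
(7,7) = 8 (sole candidate).
(2,2) = 5 (sole candidate).
(2,3) = 3 (sole candidate).
(3,3) = 7 (sole candidate).
(6,1) = 7 (sole candidate).
(6,7) = 2 (sole candidate).
(9,3) = 5 (sole candidate).
(2,7) = 1 (sole candidate).
(1,7) = 7 (hidden single in row 1).
(1,9) = 6 (hidden single in row 1).
(3,7) = 3 (sole candidate).
(9,7) = 6 (sole candidate).
(9,9) = 4 (sole candidate).
(2,9) = 2 (sole candidate).
(6,6) = 6 (sole candidate).
(7,8) = 3 (sole candidate).
(7,9) = 5 (sole candidate).
(9,1) = 2 (sole candidate).
(9,5) = 8 (sole candidate).
(9,6) = 3 (sole candidate).
(9,8) = 7 (sole candidate).
(3,1) = 6 (sole candidate).
(4,5) = 2 (sole candidate).
(4,6) = 8 (sole candidate).
(7,1) = 4 (sole candidate).
(7,4) = 2 (sole candidate).
(7,6) = 9 (sole candidate).
(8,1) = 3 (sole candidate).
(1,6) = 2 (sole candidate).
(2,8) = 4 (sole candidate).
(3,8) = 8 (sole candidate).
(6,4) = 5 (sole candidate).
(6,5) = 4 (sole candidate).
(8,5) = 5 (sole candidate).
(8,6) = 4 (sole candidate).
(1,2) = 8: row 1 has {1,2,3,4,5,6,7,9}; col 2 has {1,3,4,5,6,7,9}; box has {1,3,4,5,6,7,9} → only 8 remains.

8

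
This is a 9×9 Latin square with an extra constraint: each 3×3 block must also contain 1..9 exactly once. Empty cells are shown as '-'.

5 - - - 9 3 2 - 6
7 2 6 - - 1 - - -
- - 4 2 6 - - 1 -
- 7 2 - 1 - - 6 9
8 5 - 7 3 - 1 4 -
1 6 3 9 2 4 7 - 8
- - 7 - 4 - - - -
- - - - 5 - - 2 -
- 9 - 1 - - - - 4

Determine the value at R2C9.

R2C5 = 8 (sole candidate).
R4C1 = 4 (sole candidate).
R5C3 = 9 (sole candidate).
R5C6 = 6 (sole candidate).
R5C9 = 2 (sole candidate).
R6C8 = 5 (sole candidate).
R9C5 = 7 (sole candidate).
R1C4 = 4 (sole candidate).
R2C4 = 5 (sole candidate).
R2C9 = 3: row 2 has {1,2,5,6,7,8}; col 9 has {2,4,6,8,9}; box has {1,2,6} → only 3 remains.

3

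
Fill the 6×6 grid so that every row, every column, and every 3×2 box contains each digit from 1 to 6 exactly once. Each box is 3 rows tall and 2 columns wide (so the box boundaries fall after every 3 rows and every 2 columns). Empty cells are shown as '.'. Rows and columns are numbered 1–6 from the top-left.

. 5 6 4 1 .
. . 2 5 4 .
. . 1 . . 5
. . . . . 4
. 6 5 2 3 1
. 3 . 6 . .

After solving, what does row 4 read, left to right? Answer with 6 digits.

523164

R2C2 = 1 (sole candidate).
R3C4 = 3 (sole candidate).
R4C2 = 2: row 4 has {4}; col 2 has {1,3,5,6}; box has {3,6} → only 2 remains.
R4C3 = 3: row 4 has {2,4}; col 3 has {1,2,5,6}; box has {2,5,6} → only 3 remains.
R4C4 = 1: row 4 has {2,3,4}; col 4 has {2,3,4,5,6}; box has {2,3,5,6} → only 1 remains.
R5C1 = 4 (sole candidate).
R6C3 = 4 (sole candidate).
R6C6 = 2 (sole candidate).
R1C6 = 3 (sole candidate).
R2C6 = 6 (sole candidate).
R3C2 = 4 (sole candidate).
R3C5 = 2 (sole candidate).
R4C1 = 5: row 4 has {1,2,3,4}; col 1 has {4}; box has {2,3,4,6} → only 5 remains.
R4C5 = 6: row 4 has {1,2,3,4,5}; col 5 has {1,2,3,4}; box has {1,2,3,4} → only 6 remains.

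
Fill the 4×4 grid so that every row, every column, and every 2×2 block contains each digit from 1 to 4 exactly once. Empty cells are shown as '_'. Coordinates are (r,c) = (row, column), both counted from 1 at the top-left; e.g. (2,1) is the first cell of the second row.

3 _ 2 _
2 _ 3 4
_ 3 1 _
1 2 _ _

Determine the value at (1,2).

(1,4) = 1: row 1 has {2,3}; col 4 has {4}; box has {2,3,4} → only 1 remains.
(2,2) = 1: row 2 has {2,3,4}; col 2 has {2,3}; box has {2,3} → only 1 remains.
(3,1) = 4: row 3 has {1,3}; col 1 has {1,2,3}; box has {1,2,3} → only 4 remains.
(3,4) = 2: row 3 has {1,3,4}; col 4 has {1,4}; box has {1} → only 2 remains.
(4,3) = 4: row 4 has {1,2}; col 3 has {1,2,3}; box has {1,2} → only 4 remains.
(4,4) = 3: row 4 has {1,2,4}; col 4 has {1,2,4}; box has {1,2,4} → only 3 remains.
(1,2) = 4: row 1 has {1,2,3}; col 2 has {1,2,3}; box has {1,2,3} → only 4 remains.

4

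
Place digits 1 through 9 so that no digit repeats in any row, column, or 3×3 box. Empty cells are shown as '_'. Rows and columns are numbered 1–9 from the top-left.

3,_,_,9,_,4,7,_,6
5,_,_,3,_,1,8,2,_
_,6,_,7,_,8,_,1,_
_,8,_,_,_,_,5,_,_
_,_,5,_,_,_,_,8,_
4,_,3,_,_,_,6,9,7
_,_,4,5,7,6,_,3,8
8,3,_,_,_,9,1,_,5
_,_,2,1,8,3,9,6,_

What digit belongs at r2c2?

4

r1c8 = 5 (sole candidate).
r2c5 = 6 (sole candidate).
r3c3 = 9 (sole candidate).
r4c8 = 4 (sole candidate).
r7c7 = 2 (sole candidate).
r8c8 = 7 (sole candidate).
r9c1 = 7 (sole candidate).
r9c2 = 5 (sole candidate).
r9c9 = 4 (sole candidate).
r1c5 = 2 (sole candidate).
r2c3 = 7 (sole candidate).
r2c9 = 9 (sole candidate).
r3c1 = 2 (sole candidate).
r3c5 = 5 (sole candidate).
r3c9 = 3 (sole candidate).
r5c7 = 3 (sole candidate).
r6c5 = 1 (sole candidate).
r8c3 = 6 (sole candidate).
r8c5 = 4 (sole candidate).
r1c2 = 1 (sole candidate).
r1c3 = 8 (sole candidate).
r2c2 = 4: row 2 has {1,2,3,5,6,7,8,9}; col 2 has {1,3,5,6,8}; box has {1,2,3,5,6,7,8,9} → only 4 remains.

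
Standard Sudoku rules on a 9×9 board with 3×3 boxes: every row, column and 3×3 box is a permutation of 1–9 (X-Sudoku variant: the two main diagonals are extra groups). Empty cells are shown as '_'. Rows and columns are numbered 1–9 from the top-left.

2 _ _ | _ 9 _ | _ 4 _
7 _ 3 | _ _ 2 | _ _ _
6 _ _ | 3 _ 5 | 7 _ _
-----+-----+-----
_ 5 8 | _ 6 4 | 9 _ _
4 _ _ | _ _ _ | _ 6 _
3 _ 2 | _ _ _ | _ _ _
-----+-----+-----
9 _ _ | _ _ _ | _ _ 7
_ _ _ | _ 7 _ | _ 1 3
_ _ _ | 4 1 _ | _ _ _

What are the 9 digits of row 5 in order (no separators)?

row 4, column 1 = 1 (sole candidate).
row 4, column 4 = 7 (sole candidate).
row 4, column 9 = 2 (sole candidate).
row 4, column 8 = 3 (sole candidate).
row 1, column 7 = 3 (hidden single in row 1).
row 1, column 6 = 7 (hidden single in row 1).
row 3, column 8 = 2 (hidden single in row 3).
row 5, column 4 = 2: in row 5, 2 can only go here (every other open cell in that row sees a 2).
row 6, column 2 = 6 (hidden single in row 6).
row 6, column 8 = 7 (hidden single in row 6).
row 7, column 5 = 2 (hidden single in column 5).
row 5, column 5 = 3: in column 5, 3 can only go here (every other open cell in that column sees a 3).
row 6, column 5 = 5 (hidden single in column 5).
row 5, column 6 = 1: in column 6, 1 can only go here (every other open cell in that column sees a 1).
row 6, column 9 = 4 (hidden single in column 9).
row 6, column 7 = 1 (hidden single in row 6).
row 1, column 3 = 5 (hidden single in box 1).
row 7, column 3 = 1 (hidden single in column 3).
row 8, column 2 = 2 (hidden single in anti-diagonal).
row 1, column 9 = 6 (hidden single in anti-diagonal).
row 2, column 4 = 6 (hidden single in row 2).
row 2, column 9 = 1 (hidden single in row 2).
row 3, column 2 = 1 (hidden single in row 3).
row 1, column 2 = 8 (sole candidate).
row 1, column 4 = 1 (sole candidate).
row 9, column 7 = 2 (hidden single in row 9).
row 7, column 7 = 6 (hidden single in main diagonal).
row 7, column 2 = 4 (hidden single in row 7).
row 2, column 2 = 9 (sole candidate).
row 3, column 3 = 4 (sole candidate).
row 3, column 5 = 8 (sole candidate).
row 3, column 9 = 9 (sole candidate).
row 5, column 2 = 7: row 5 has {1,2,3,4,6}; col 2 has {1,2,4,5,6,8,9}; box has {1,2,3,4,5,6,8} → only 7 remains.
row 5, column 3 = 9: row 5 has {1,2,3,4,6,7}; col 3 has {1,2,3,4,5,8}; box has {1,2,3,4,5,6,7,8} → only 9 remains.
row 6, column 6 = 8 (sole candidate).
row 7, column 6 = 3 (sole candidate).
row 8, column 3 = 6 (sole candidate).
row 8, column 6 = 9 (sole candidate).
row 9, column 2 = 3 (sole candidate).
row 9, column 3 = 7 (sole candidate).
row 9, column 6 = 6 (sole candidate).
row 9, column 9 = 5 (sole candidate).
row 2, column 5 = 4 (sole candidate).
row 5, column 9 = 8: row 5 has {1,2,3,4,6,7,9}; col 9 has {1,2,3,4,5,6,7,9}; box has {1,2,3,4,6,7,9} → only 8 remains.
row 6, column 4 = 9 (sole candidate).
row 7, column 8 = 8 (sole candidate).
row 8, column 7 = 4 (sole candidate).
row 9, column 1 = 8 (sole candidate).
row 9, column 8 = 9 (sole candidate).
row 2, column 8 = 5 (sole candidate).
row 5, column 7 = 5: row 5 has {1,2,3,4,6,7,8,9}; col 7 has {1,2,3,4,6,7,9}; box has {1,2,3,4,6,7,8,9} → only 5 remains.

479231568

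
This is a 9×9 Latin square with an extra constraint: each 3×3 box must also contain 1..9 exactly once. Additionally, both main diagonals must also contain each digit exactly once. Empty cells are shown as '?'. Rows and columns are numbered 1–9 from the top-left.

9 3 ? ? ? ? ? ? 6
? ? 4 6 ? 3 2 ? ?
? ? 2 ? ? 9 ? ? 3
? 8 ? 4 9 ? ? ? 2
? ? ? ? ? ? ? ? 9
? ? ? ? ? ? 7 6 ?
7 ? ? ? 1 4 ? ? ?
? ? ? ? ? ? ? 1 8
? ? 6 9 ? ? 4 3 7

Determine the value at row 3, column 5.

4

row 2, column 2 = 5 (sole candidate).
row 2, column 9 = 1 (sole candidate).
row 4, column 8 = 5 (sole candidate).
row 6, column 6 = 8 (sole candidate).
row 6, column 9 = 4 (sole candidate).
row 7, column 7 = 6 (sole candidate).
row 7, column 9 = 5 (sole candidate).
row 8, column 7 = 9 (sole candidate).
row 2, column 1 = 8 (sole candidate).
row 2, column 5 = 7 (sole candidate).
row 2, column 8 = 9 (sole candidate).
row 5, column 5 = 3 (sole candidate).
row 5, column 8 = 8 (sole candidate).
row 7, column 3 = 8 (sole candidate).
row 7, column 8 = 2 (sole candidate).
row 3, column 7 = 5 (sole candidate).
row 5, column 7 = 1 (sole candidate).
row 7, column 2 = 9 (sole candidate).
row 7, column 4 = 3 (sole candidate).
row 1, column 7 = 8 (sole candidate).
row 4, column 7 = 3 (sole candidate).
row 4, column 1 = 6 (hidden single in row 4).
row 3, column 1 = 1 (sole candidate).
row 3, column 4 = 8 (sole candidate).
row 3, column 5 = 4: row 3 has {1,2,3,5,8,9}; col 5 has {1,3,7,9}; box has {3,6,7,8,9} → only 4 remains.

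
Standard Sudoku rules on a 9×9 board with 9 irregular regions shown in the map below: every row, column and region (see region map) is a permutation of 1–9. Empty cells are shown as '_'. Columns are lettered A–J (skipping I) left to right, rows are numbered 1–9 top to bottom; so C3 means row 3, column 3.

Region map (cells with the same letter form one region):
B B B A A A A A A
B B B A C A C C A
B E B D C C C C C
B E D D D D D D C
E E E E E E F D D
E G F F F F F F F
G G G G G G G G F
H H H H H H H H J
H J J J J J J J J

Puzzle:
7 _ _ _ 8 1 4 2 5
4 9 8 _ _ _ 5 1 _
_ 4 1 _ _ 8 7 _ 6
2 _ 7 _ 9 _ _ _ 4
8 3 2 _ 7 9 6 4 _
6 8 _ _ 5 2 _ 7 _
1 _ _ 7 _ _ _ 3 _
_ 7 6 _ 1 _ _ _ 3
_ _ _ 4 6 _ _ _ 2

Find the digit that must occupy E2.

B1 = 6: row 1 has {1,2,4,5,7,8}; col 2 has {3,4,7,8,9}; region has {1,2,4,7,8,9} → only 6 remains.
C1 = 3: row 1 has {1,2,4,5,6,7,8}; col 3 has {1,2,6,7,8}; region has {1,2,4,6,7,8,9} → only 3 remains.
D1 = 9: row 1 has {1,2,3,4,5,6,7,8}; col 4 has {4,7}; region has {1,2,4,5,8} → only 9 remains.
J2 = 7: row 2 has {1,4,5,8,9}; col 9 has {2,3,4,5,6}; region has {1,2,4,5,8,9} → only 7 remains.
A3 = 5: row 3 has {1,4,6,7,8}; col 1 has {1,2,4,6,7,8}; region has {1,2,3,4,6,7,8,9} → only 5 remains.
H3 = 9: row 3 has {1,4,5,6,7,8}; col 8 has {1,2,3,4,7}; region has {1,4,5,6,7,8} → only 9 remains.
J5 = 1: row 5 has {2,3,4,6,7,8,9}; col 9 has {2,3,4,5,6,7}; region has {4,7,9} → only 1 remains.
J6 = 9: row 6 has {2,5,6,7,8}; col 9 has {1,2,3,4,5,6,7}; region has {2,5,6,7} → only 9 remains.
J7 = 8: row 7 has {1,3,7}; col 9 has {1,2,3,4,5,6,7,9}; region has {2,5,6,7,9} → only 8 remains.
A8 = 9: row 8 has {1,3,6,7}; col 1 has {1,2,4,5,6,7,8}; region has {1,6,7} → only 9 remains.
A9 = 3: row 9 has {2,4,6}; col 1 has {1,2,4,5,6,7,8,9}; region has {1,6,7,9} → only 3 remains.
D5 = 5: row 5 has {1,2,3,4,6,7,8,9}; col 4 has {4,7,9}; region has {2,3,4,6,7,8,9} → only 5 remains.
C6 = 4: row 6 has {2,5,6,7,8,9}; col 3 has {1,2,3,6,7,8}; region has {2,5,6,7,8,9} → only 4 remains.
B4 = 1: row 4 has {2,4,7,9}; col 2 has {3,4,6,7,8,9}; region has {2,3,4,5,6,7,8,9} → only 1 remains.
B9 = 5: row 9 has {2,3,4,6}; col 2 has {1,3,4,6,7,8,9}; region has {2,3,4,6} → only 5 remains.
C9 = 9: row 9 has {2,3,4,5,6}; col 3 has {1,2,3,4,6,7,8}; region has {2,3,4,5,6} → only 9 remains.
F9 = 7: row 9 has {2,3,4,5,6,9}; col 6 has {1,2,8,9}; region has {2,3,4,5,6,9} → only 7 remains.
H9 = 8: row 9 has {2,3,4,5,6,7,9}; col 8 has {1,2,3,4,7,9}; region has {2,3,4,5,6,7,9} → only 8 remains.
B7 = 2: row 7 has {1,3,7,8}; col 2 has {1,3,4,5,6,7,8,9}; region has {1,3,7,8} → only 2 remains.
C7 = 5: row 7 has {1,2,3,7,8}; col 3 has {1,2,3,4,6,7,8,9}; region has {1,2,3,7,8} → only 5 remains.
E7 = 4: row 7 has {1,2,3,5,7,8}; col 5 has {1,5,6,7,8,9}; region has {1,2,3,5,7,8} → only 4 remains.
F7 = 6: row 7 has {1,2,3,4,5,7,8}; col 6 has {1,2,7,8,9}; region has {1,2,3,4,5,7,8} → only 6 remains.
G7 = 9: row 7 has {1,2,3,4,5,6,7,8}; col 7 has {4,5,6,7}; region has {1,2,3,4,5,6,7,8} → only 9 remains.
H8 = 5: row 8 has {1,3,6,7,9}; col 8 has {1,2,3,4,7,8,9}; region has {1,3,6,7,9} → only 5 remains.
G9 = 1: row 9 has {2,3,4,5,6,7,8,9}; col 7 has {4,5,6,7,9}; region has {2,3,4,5,6,7,8,9} → only 1 remains.
F2 = 3: row 2 has {1,4,5,7,8,9}; col 6 has {1,2,6,7,8,9}; region has {1,2,4,5,7,8,9} → only 3 remains.
F4 = 5: row 4 has {1,2,4,7,9}; col 6 has {1,2,3,6,7,8,9}; region has {1,4,7,9} → only 5 remains.
H4 = 6: row 4 has {1,2,4,5,7,9}; col 8 has {1,2,3,4,5,7,8,9}; region has {1,4,5,7,9} → only 6 remains.
G6 = 3: row 6 has {2,4,5,6,7,8,9}; col 7 has {1,4,5,6,7,9}; region has {2,4,5,6,7,8,9} → only 3 remains.
F8 = 4: row 8 has {1,3,5,6,7,9}; col 6 has {1,2,3,5,6,7,8,9}; region has {1,3,5,6,7,9} → only 4 remains.
D2 = 6: row 2 has {1,3,4,5,7,8,9}; col 4 has {4,5,7,9}; region has {1,2,3,4,5,7,8,9} → only 6 remains.
E2 = 2: row 2 has {1,3,4,5,6,7,8,9}; col 5 has {1,4,5,6,7,8,9}; region has {1,4,5,6,7,8,9} → only 2 remains.

2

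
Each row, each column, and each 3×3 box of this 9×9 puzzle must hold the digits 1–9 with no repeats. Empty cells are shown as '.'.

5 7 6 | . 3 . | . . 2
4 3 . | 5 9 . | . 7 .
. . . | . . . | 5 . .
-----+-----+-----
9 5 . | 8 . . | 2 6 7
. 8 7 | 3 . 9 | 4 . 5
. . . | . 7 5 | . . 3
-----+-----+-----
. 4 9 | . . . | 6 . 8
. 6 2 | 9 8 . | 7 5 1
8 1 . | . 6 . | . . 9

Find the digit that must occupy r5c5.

2

r2c9 = 6: row 2 has {3,4,5,7,9}; col 9 has {1,2,3,5,7,8,9}; box has {2,5,7} → only 6 remains.
r3c9 = 4: row 3 has {5}; col 9 has {1,2,3,5,6,7,8,9}; box has {2,5,6,7} → only 4 remains.
r5c8 = 1: row 5 has {3,4,5,7,8,9}; col 8 has {5,6,7}; box has {2,3,4,5,6,7} → only 1 remains.
r6c2 = 2: row 6 has {3,5,7}; col 2 has {1,3,4,5,6,7,8}; box has {5,7,8,9} → only 2 remains.
r8c1 = 3: row 8 has {1,2,5,6,7,8,9}; col 1 has {4,5,8,9}; box has {1,2,4,6,8,9} → only 3 remains.
r8c6 = 4: row 8 has {1,2,3,5,6,7,8,9}; col 6 has {5,9}; box has {6,8,9} → only 4 remains.
r9c3 = 5: row 9 has {1,6,8,9}; col 3 has {2,6,7,9}; box has {1,2,3,4,6,8,9} → only 5 remains.
r9c7 = 3: row 9 has {1,5,6,8,9}; col 7 has {2,4,5,6,7}; box has {1,5,6,7,8,9} → only 3 remains.
r3c2 = 9: row 3 has {4,5}; col 2 has {1,2,3,4,5,6,7,8}; box has {3,4,5,6,7} → only 9 remains.
r4c6 = 1: row 4 has {2,5,6,7,8,9}; col 6 has {4,5,9}; box has {3,5,7,8,9} → only 1 remains.
r5c1 = 6: row 5 has {1,3,4,5,7,8,9}; col 1 has {3,4,5,8,9}; box has {2,5,7,8,9} → only 6 remains.
r5c5 = 2: row 5 has {1,3,4,5,6,7,8,9}; col 5 has {3,6,7,8,9}; box has {1,3,5,7,8,9} → only 2 remains.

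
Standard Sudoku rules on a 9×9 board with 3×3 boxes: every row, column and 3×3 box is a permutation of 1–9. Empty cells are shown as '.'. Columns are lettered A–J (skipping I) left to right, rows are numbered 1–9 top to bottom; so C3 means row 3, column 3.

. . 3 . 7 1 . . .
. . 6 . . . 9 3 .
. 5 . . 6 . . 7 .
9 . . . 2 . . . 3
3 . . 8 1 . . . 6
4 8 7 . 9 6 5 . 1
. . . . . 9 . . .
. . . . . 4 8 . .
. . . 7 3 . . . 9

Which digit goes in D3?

9

B5 = 2 (sole candidate).
C5 = 5 (sole candidate).
F5 = 7 (sole candidate).
G5 = 4 (sole candidate).
H5 = 9 (sole candidate).
D6 = 3 (sole candidate).
H6 = 2 (sole candidate).
E8 = 5 (sole candidate).
C4 = 1 (sole candidate).
F4 = 5 (sole candidate).
G4 = 7 (sole candidate).
H4 = 8 (sole candidate).
E7 = 8 (sole candidate).
F9 = 2 (sole candidate).
E2 = 4 (sole candidate).
F2 = 8 (sole candidate).
F3 = 3 (sole candidate).
B4 = 6 (sole candidate).
D4 = 4 (sole candidate).
B8 = 3 (hidden single in row 8).
G7 = 3 (hidden single in row 7).
C8 = 9 (hidden single in row 8).
D3 = 9: in row 3, 9 can only go here (every other open cell in that row sees a 9).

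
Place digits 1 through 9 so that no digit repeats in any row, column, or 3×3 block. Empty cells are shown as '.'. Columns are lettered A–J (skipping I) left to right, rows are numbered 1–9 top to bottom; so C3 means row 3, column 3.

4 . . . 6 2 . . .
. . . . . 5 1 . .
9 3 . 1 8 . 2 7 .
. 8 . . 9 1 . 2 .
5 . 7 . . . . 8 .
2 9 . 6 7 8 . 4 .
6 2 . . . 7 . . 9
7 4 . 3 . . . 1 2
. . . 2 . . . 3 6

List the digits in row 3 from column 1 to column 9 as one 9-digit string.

A2 = 8 (sole candidate).
F3 = 4: row 3 has {1,2,3,7,8,9}; col 6 has {1,2,5,7,8}; box has {1,2,5,6,8} → only 4 remains.
J3 = 5: row 3 has {1,2,3,4,7,8,9}; col 9 has {2,6,9}; box has {1,2,7} → only 5 remains.
A4 = 3 (sole candidate).
J4 = 7 (sole candidate).
D5 = 4 (sole candidate).
F5 = 3 (sole candidate).
J5 = 1 (sole candidate).
C6 = 1 (sole candidate).
J6 = 3 (sole candidate).
H7 = 5 (sole candidate).
E8 = 5 (sole candidate).
G8 = 8 (sole candidate).
A9 = 1 (sole candidate).
B9 = 5 (sole candidate).
E9 = 4 (sole candidate).
F9 = 9 (sole candidate).
G9 = 7 (sole candidate).
C1 = 5 (sole candidate).
H1 = 9 (sole candidate).
J1 = 8 (sole candidate).
E2 = 3 (sole candidate).
H2 = 6 (sole candidate).
J2 = 4 (sole candidate).
C3 = 6: row 3 has {1,2,3,4,5,7,8,9}; col 3 has {1,5,7}; box has {3,4,5,8,9} → only 6 remains.

936184275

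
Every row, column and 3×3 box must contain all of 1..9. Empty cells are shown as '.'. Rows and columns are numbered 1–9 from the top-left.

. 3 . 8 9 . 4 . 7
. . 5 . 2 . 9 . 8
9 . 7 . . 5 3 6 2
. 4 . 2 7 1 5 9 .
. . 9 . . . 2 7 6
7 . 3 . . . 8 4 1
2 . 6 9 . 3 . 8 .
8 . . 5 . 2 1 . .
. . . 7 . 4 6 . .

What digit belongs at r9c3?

r1c6 = 6 (sole candidate).
r2c6 = 7 (sole candidate).
r2c8 = 1 (sole candidate).
r4c1 = 6 (sole candidate).
r4c3 = 8 (sole candidate).
r4c9 = 3 (sole candidate).
r5c6 = 8 (sole candidate).
r6c4 = 6 (sole candidate).
r6c5 = 5 (sole candidate).
r6c6 = 9 (sole candidate).
r7c5 = 1 (sole candidate).
r7c7 = 7 (sole candidate).
r8c3 = 4 (sole candidate).
r8c5 = 6 (sole candidate).
r8c8 = 3 (sole candidate).
r8c9 = 9 (sole candidate).
r9c3 = 1: row 9 has {4,6,7}; col 3 has {3,4,5,6,7,8,9}; box has {2,4,6,8} → only 1 remains.

1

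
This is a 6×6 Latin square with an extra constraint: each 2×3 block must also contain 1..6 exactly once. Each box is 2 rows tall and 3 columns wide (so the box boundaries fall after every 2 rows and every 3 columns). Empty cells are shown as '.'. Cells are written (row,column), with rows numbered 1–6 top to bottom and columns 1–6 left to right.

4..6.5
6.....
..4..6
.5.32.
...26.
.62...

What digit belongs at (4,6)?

(4,1) = 1: row 4 has {2,3,5}; col 1 has {4,6}; box has {4,5} → only 1 remains.
(4,3) = 6: row 4 has {1,2,3,5}; col 3 has {2,4}; box has {1,4,5} → only 6 remains.
(4,6) = 4: row 4 has {1,2,3,5,6}; col 6 has {5,6}; box has {2,3,6} → only 4 remains.

4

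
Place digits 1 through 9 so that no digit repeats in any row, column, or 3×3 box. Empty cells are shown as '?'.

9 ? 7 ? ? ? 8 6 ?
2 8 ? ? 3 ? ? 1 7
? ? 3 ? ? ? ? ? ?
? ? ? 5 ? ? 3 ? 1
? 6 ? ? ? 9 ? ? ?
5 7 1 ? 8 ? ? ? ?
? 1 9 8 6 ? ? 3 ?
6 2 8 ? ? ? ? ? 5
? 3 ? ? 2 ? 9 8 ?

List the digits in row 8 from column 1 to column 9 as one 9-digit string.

628397145

row 1, column 9 = 3 (hidden single in row 1).
row 2, column 4 = 9 (hidden single in row 2).
row 3, column 6 = 8 (hidden single in row 3).
row 3, column 4 = 6 (hidden single in row 3).
row 2, column 3 = 6 (hidden single in row 2).
row 3, column 5 = 7 (hidden single in row 3).
row 4, column 5 = 4 (sole candidate).
row 5, column 5 = 1 (sole candidate).
row 8, column 5 = 9: row 8 has {2,5,6,8}; col 5 has {1,2,3,4,6,7,8}; box has {2,6,8} → only 9 remains.
row 1, column 5 = 5 (sole candidate).
row 2, column 6 = 4 (sole candidate).
row 2, column 7 = 5 (sole candidate).
row 4, column 1 = 8 (sole candidate).
row 4, column 2 = 9 (sole candidate).
row 4, column 3 = 2 (sole candidate).
row 4, column 8 = 7 (sole candidate).
row 5, column 3 = 4 (sole candidate).
row 5, column 7 = 2 (sole candidate).
row 5, column 8 = 5 (sole candidate).
row 5, column 9 = 8 (sole candidate).
row 8, column 8 = 4: row 8 has {2,5,6,8,9}; col 8 has {1,3,5,6,7,8}; box has {3,5,8,9} → only 4 remains.
row 9, column 3 = 5 (sole candidate).
row 9, column 9 = 6 (sole candidate).
row 1, column 2 = 4 (sole candidate).
row 3, column 1 = 1 (sole candidate).
row 3, column 2 = 5 (sole candidate).
row 3, column 7 = 4 (sole candidate).
row 4, column 6 = 6 (sole candidate).
row 5, column 1 = 3 (sole candidate).
row 5, column 4 = 7 (sole candidate).
row 6, column 7 = 6 (sole candidate).
row 6, column 8 = 9 (sole candidate).
row 6, column 9 = 4 (sole candidate).
row 7, column 7 = 7 (sole candidate).
row 7, column 9 = 2 (sole candidate).
row 8, column 7 = 1: row 8 has {2,4,5,6,8,9}; col 7 has {2,3,4,5,6,7,8,9}; box has {2,3,4,5,6,7,8,9} → only 1 remains.
row 3, column 8 = 2 (sole candidate).
row 3, column 9 = 9 (sole candidate).
row 7, column 1 = 4 (sole candidate).
row 7, column 6 = 5 (sole candidate).
row 8, column 4 = 3: row 8 has {1,2,4,5,6,8,9}; col 4 has {5,6,7,8,9}; box has {2,5,6,8,9} → only 3 remains.
row 8, column 6 = 7: row 8 has {1,2,3,4,5,6,8,9}; col 6 has {4,5,6,8,9}; box has {2,3,5,6,8,9} → only 7 remains.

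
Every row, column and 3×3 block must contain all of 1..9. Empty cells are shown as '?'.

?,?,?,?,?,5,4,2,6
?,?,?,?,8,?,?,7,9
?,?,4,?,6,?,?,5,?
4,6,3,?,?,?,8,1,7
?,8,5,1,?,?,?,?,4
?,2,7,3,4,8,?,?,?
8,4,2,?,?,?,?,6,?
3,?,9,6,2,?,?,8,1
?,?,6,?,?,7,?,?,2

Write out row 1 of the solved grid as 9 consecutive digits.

738915426

r2c3 = 1 (sole candidate).
r2c7 = 3 (sole candidate).
r3c7 = 1 (sole candidate).
r3c9 = 8 (sole candidate).
r5c1 = 9 (sole candidate).
r5c5 = 7 (sole candidate).
r5c8 = 3 (sole candidate).
r6c1 = 1 (sole candidate).
r6c8 = 9 (sole candidate).
r6c9 = 5 (sole candidate).
r7c9 = 3 (sole candidate).
r8c6 = 4 (sole candidate).
r9c1 = 5 (sole candidate).
r9c2 = 1 (sole candidate).
r9c7 = 9 (sole candidate).
r9c8 = 4 (sole candidate).
r1c1 = 7: row 1 has {2,4,5,6}; col 1 has {1,3,4,5,8,9}; box has {1,4} → only 7 remains.
r1c3 = 8: row 1 has {2,4,5,6,7}; col 3 has {1,2,3,4,5,6,7,9}; box has {1,4,7} → only 8 remains.
r1c4 = 9: row 1 has {2,4,5,6,7,8}; col 4 has {1,3,6}; box has {5,6,8} → only 9 remains.
r2c2 = 5 (sole candidate).
r2c6 = 2 (sole candidate).
r3c1 = 2 (sole candidate).
r3c4 = 7 (sole candidate).
r3c6 = 3 (sole candidate).
r4c6 = 9 (sole candidate).
r5c6 = 6 (sole candidate).
r5c7 = 2 (sole candidate).
r6c7 = 6 (sole candidate).
r7c4 = 5 (sole candidate).
r7c6 = 1 (sole candidate).
r7c7 = 7 (sole candidate).
r8c2 = 7 (sole candidate).
r8c7 = 5 (sole candidate).
r9c4 = 8 (sole candidate).
r9c5 = 3 (sole candidate).
r1c2 = 3: row 1 has {2,4,5,6,7,8,9}; col 2 has {1,2,4,5,6,7,8}; box has {1,2,4,5,7,8} → only 3 remains.
r1c5 = 1: row 1 has {2,3,4,5,6,7,8,9}; col 5 has {2,3,4,6,7,8}; box has {2,3,5,6,7,8,9} → only 1 remains.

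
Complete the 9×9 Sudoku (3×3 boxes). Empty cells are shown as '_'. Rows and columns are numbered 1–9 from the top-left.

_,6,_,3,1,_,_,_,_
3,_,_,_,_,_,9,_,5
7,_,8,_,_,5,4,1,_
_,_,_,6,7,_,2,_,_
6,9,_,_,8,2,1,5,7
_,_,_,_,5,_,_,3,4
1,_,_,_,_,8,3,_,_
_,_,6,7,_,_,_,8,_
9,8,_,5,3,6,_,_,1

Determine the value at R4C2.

1

R3C2 = 2 (sole candidate).
R3C4 = 9 (sole candidate).
R3C5 = 6 (sole candidate).
R3C9 = 3 (sole candidate).
R4C8 = 9 (sole candidate).
R4C9 = 8 (sole candidate).
R5C4 = 4 (sole candidate).
R6C4 = 1 (sole candidate).
R6C6 = 9 (sole candidate).
R6C7 = 6 (sole candidate).
R7C4 = 2 (sole candidate).
R8C7 = 5 (sole candidate).
R9C7 = 7 (sole candidate).
R1C7 = 8 (sole candidate).
R1C9 = 2 (sole candidate).
R2C4 = 8 (sole candidate).
R4C6 = 3 (sole candidate).
R5C3 = 3 (sole candidate).
R6C2 = 7 (sole candidate).
R6C3 = 2 (sole candidate).
R8C9 = 9 (sole candidate).
R9C3 = 4 (sole candidate).
R9C8 = 2 (sole candidate).
R1C8 = 7 (sole candidate).
R2C3 = 1 (sole candidate).
R2C8 = 6 (sole candidate).
R4C3 = 5 (sole candidate).
R6C1 = 8 (sole candidate).
R7C2 = 5 (sole candidate).
R7C3 = 7 (sole candidate).
R7C8 = 4 (sole candidate).
R7C9 = 6 (sole candidate).
R8C1 = 2 (sole candidate).
R8C2 = 3 (sole candidate).
R8C5 = 4 (sole candidate).
R8C6 = 1 (sole candidate).
R1C3 = 9 (sole candidate).
R1C6 = 4 (sole candidate).
R2C2 = 4 (sole candidate).
R2C5 = 2 (sole candidate).
R2C6 = 7 (sole candidate).
R4C1 = 4 (sole candidate).
R4C2 = 1: row 4 has {2,3,4,5,6,7,8,9}; col 2 has {2,3,4,5,6,7,8,9}; box has {2,3,4,5,6,7,8,9} → only 1 remains.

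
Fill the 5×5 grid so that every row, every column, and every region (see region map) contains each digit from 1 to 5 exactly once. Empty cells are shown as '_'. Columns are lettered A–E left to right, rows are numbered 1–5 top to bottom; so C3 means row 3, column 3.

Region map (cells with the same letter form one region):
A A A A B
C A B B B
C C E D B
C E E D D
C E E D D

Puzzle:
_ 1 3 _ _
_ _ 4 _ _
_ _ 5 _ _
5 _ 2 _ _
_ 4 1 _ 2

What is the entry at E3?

E1 = 5: row 1 has {1,3}; col 5 has {2}; region has {4} → only 5 remains.
B4 = 3: row 4 has {2,5}; col 2 has {1,4}; region has {1,2,4,5} → only 3 remains.
A5 = 3: row 5 has {1,2,4}; col 1 has {5}; region has {5} → only 3 remains.
D5 = 5: row 5 has {1,2,3,4}; col 4 has {}; region has {2} → only 5 remains.
B3 = 2: row 3 has {5}; col 2 has {1,3,4}; region has {3,5} → only 2 remains.
A2 = 1: row 2 has {4}; col 1 has {3,5}; region has {2,3,5} → only 1 remains.
B2 = 5: row 2 has {1,4}; col 2 has {1,2,3,4}; region has {1,3} → only 5 remains.
E2 = 3: row 2 has {1,4,5}; col 5 has {2,5}; region has {4,5} → only 3 remains.
A3 = 4: row 3 has {2,5}; col 1 has {1,3,5}; region has {1,2,3,5} → only 4 remains.
E3 = 1: row 3 has {2,4,5}; col 5 has {2,3,5}; region has {3,4,5} → only 1 remains.

1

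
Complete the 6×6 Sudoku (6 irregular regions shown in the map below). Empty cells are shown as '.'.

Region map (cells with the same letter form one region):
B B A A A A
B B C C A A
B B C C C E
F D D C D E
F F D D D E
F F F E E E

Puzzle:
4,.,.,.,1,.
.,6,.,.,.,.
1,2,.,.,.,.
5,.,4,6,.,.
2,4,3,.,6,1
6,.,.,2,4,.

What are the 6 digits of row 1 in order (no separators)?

row 2, column 1 = 3: row 2 has {6}; col 1 has {1,2,4,5,6}; region has {1,2,4,6} → only 3 remains.
row 3, column 3 = 5: row 3 has {1,2}; col 3 has {3,4}; region has {6} → only 5 remains.
row 3, column 5 = 3: row 3 has {1,2,5}; col 5 has {1,4,6}; region has {5,6} → only 3 remains.
row 3, column 6 = 6: row 3 has {1,2,3,5}; col 6 has {1}; region has {1,2,4} → only 6 remains.
row 4, column 2 = 1: row 4 has {4,5,6}; col 2 has {2,4,6}; region has {3,4,6} → only 1 remains.
row 4, column 5 = 2: row 4 has {1,4,5,6}; col 5 has {1,3,4,6}; region has {1,3,4,6} → only 2 remains.
row 4, column 6 = 3: row 4 has {1,2,4,5,6}; col 6 has {1,6}; region has {1,2,4,6} → only 3 remains.
row 5, column 4 = 5: row 5 has {1,2,3,4,6}; col 4 has {2,6}; region has {1,2,3,4,6} → only 5 remains.
row 6, column 2 = 3: row 6 has {2,4,6}; col 2 has {1,2,4,6}; region has {2,4,5,6} → only 3 remains.
row 6, column 3 = 1: row 6 has {2,3,4,6}; col 3 has {3,4,5}; region has {2,3,4,5,6} → only 1 remains.
row 6, column 6 = 5: row 6 has {1,2,3,4,6}; col 6 has {1,3,6}; region has {1,2,3,4,6} → only 5 remains.
row 1, column 2 = 5: row 1 has {1,4}; col 2 has {1,2,3,4,6}; region has {1,2,3,4,6} → only 5 remains.
row 1, column 4 = 3: row 1 has {1,4,5}; col 4 has {2,5,6}; region has {1} → only 3 remains.
row 1, column 6 = 2: row 1 has {1,3,4,5}; col 6 has {1,3,5,6}; region has {1,3} → only 2 remains.
row 2, column 3 = 2: row 2 has {3,6}; col 3 has {1,3,4,5}; region has {3,5,6} → only 2 remains.
row 2, column 5 = 5: row 2 has {2,3,6}; col 5 has {1,2,3,4,6}; region has {1,2,3} → only 5 remains.
row 2, column 6 = 4: row 2 has {2,3,5,6}; col 6 has {1,2,3,5,6}; region has {1,2,3,5} → only 4 remains.
row 3, column 4 = 4: row 3 has {1,2,3,5,6}; col 4 has {2,3,5,6}; region has {2,3,5,6} → only 4 remains.
row 1, column 3 = 6: row 1 has {1,2,3,4,5}; col 3 has {1,2,3,4,5}; region has {1,2,3,4,5} → only 6 remains.

456312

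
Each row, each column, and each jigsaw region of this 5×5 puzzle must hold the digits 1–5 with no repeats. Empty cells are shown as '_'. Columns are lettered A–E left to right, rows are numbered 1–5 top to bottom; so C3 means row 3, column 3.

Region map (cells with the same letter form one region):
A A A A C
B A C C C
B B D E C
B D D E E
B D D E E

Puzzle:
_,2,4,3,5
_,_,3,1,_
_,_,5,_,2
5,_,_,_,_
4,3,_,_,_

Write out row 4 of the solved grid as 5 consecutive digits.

54123

A1 = 1: row 1 has {2,3,4,5}; col 1 has {4,5}; region has {2,3,4} → only 1 remains.
A2 = 2: row 2 has {1,3}; col 1 has {1,4,5}; region has {4,5} → only 2 remains.
B2 = 5: row 2 has {1,2,3}; col 2 has {2,3}; region has {1,2,3,4} → only 5 remains.
E2 = 4: row 2 has {1,2,3,5}; col 5 has {2,5}; region has {1,2,3,5} → only 4 remains.
A3 = 3: row 3 has {2,5}; col 1 has {1,2,4,5}; region has {2,4,5} → only 3 remains.
B3 = 1: row 3 has {2,3,5}; col 2 has {2,3,5}; region has {2,3,4,5} → only 1 remains.
D3 = 4: row 3 has {1,2,3,5}; col 4 has {1,3}; region has {} → only 4 remains.
B4 = 4: row 4 has {5}; col 2 has {1,2,3,5}; region has {3,5} → only 4 remains.
D4 = 2: row 4 has {4,5}; col 4 has {1,3,4}; region has {4} → only 2 remains.
D5 = 5: row 5 has {3,4}; col 4 has {1,2,3,4}; region has {2,4} → only 5 remains.
E5 = 1: row 5 has {3,4,5}; col 5 has {2,4,5}; region has {2,4,5} → only 1 remains.
C4 = 1: row 4 has {2,4,5}; col 3 has {3,4,5}; region has {3,4,5} → only 1 remains.
E4 = 3: row 4 has {1,2,4,5}; col 5 has {1,2,4,5}; region has {1,2,4,5} → only 3 remains.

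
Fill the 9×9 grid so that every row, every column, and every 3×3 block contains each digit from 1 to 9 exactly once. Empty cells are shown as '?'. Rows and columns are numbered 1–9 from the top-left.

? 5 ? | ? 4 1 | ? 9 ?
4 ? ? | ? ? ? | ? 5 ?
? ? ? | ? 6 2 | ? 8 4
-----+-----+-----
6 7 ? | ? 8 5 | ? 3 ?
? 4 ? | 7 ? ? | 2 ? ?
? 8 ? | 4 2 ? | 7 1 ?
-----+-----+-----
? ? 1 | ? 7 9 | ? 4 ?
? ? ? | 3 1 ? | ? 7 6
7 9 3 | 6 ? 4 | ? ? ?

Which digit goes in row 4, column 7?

4

row 1, column 4 = 8: row 1 has {1,4,5,9}; col 4 has {3,4,6,7}; box has {1,2,4,6} → only 8 remains.
row 2, column 4 = 9: row 2 has {4,5}; col 4 has {3,4,6,7,8}; box has {1,2,4,6,8} → only 9 remains.
row 2, column 5 = 3: row 2 has {4,5,9}; col 5 has {1,2,4,6,7,8}; box has {1,2,4,6,8,9} → only 3 remains.
row 2, column 6 = 7: row 2 has {3,4,5,9}; col 6 has {1,2,4,5,9}; box has {1,2,3,4,6,8,9} → only 7 remains.
row 3, column 4 = 5: row 3 has {2,4,6,8}; col 4 has {3,4,6,7,8,9}; box has {1,2,3,4,6,7,8,9} → only 5 remains.
row 4, column 4 = 1: row 4 has {3,5,6,7,8}; col 4 has {3,4,5,6,7,8,9}; box has {2,4,5,7,8} → only 1 remains.
row 4, column 9 = 9: row 4 has {1,3,5,6,7,8}; col 9 has {4,6}; box has {1,2,3,7} → only 9 remains.
row 5, column 5 = 9: row 5 has {2,4,7}; col 5 has {1,2,3,4,6,7,8}; box has {1,2,4,5,7,8} → only 9 remains.
row 5, column 8 = 6: row 5 has {2,4,7,9}; col 8 has {1,3,4,5,7,8,9}; box has {1,2,3,7,9} → only 6 remains.
row 6, column 9 = 5: row 6 has {1,2,4,7,8}; col 9 has {4,6,9}; box has {1,2,3,6,7,9} → only 5 remains.
row 7, column 4 = 2: row 7 has {1,4,7,9}; col 4 has {1,3,4,5,6,7,8,9}; box has {1,3,4,6,7,9} → only 2 remains.
row 8, column 2 = 2: row 8 has {1,3,6,7}; col 2 has {4,5,7,8,9}; box has {1,3,7,9} → only 2 remains.
row 8, column 6 = 8: row 8 has {1,2,3,6,7}; col 6 has {1,2,4,5,7,9}; box has {1,2,3,4,6,7,9} → only 8 remains.
row 9, column 5 = 5: row 9 has {3,4,6,7,9}; col 5 has {1,2,3,4,6,7,8,9}; box has {1,2,3,4,6,7,8,9} → only 5 remains.
row 9, column 8 = 2: row 9 has {3,4,5,6,7,9}; col 8 has {1,3,4,5,6,7,8,9}; box has {4,6,7} → only 2 remains.
row 4, column 3 = 2: row 4 has {1,3,5,6,7,8,9}; col 3 has {1,3}; box has {4,6,7,8} → only 2 remains.
row 4, column 7 = 4: row 4 has {1,2,3,5,6,7,8,9}; col 7 has {2,7}; box has {1,2,3,5,6,7,9} → only 4 remains.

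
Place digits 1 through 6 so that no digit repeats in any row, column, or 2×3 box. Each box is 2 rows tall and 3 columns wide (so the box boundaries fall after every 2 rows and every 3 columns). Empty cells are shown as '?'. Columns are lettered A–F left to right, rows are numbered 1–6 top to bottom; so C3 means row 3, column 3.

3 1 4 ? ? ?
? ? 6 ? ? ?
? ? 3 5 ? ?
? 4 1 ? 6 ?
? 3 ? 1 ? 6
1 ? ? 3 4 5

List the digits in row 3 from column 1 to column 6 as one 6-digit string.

F1 = 2: row 1 has {1,3,4}; col 6 has {5,6}; box has {} → only 2 remains.
D2 = 4: row 2 has {6}; col 4 has {1,3,5}; box has {2} → only 4 remains.
D4 = 2: row 4 has {1,4,6}; col 4 has {1,3,4,5}; box has {5,6} → only 2 remains.
F4 = 3: row 4 has {1,2,4,6}; col 6 has {2,5,6}; box has {2,5,6} → only 3 remains.
E5 = 2: row 5 has {1,3,6}; col 5 has {4,6}; box has {1,3,4,5,6} → only 2 remains.
C6 = 2: row 6 has {1,3,4,5}; col 3 has {1,3,4,6}; box has {1,3} → only 2 remains.
D1 = 6: row 1 has {1,2,3,4}; col 4 has {1,2,3,4,5}; box has {2,4} → only 6 remains.
E1 = 5: row 1 has {1,2,3,4,6}; col 5 has {2,4,6}; box has {2,4,6} → only 5 remains.
F2 = 1: row 2 has {4,6}; col 6 has {2,3,5,6}; box has {2,4,5,6} → only 1 remains.
E3 = 1: row 3 has {3,5}; col 5 has {2,4,5,6}; box has {2,3,5,6} → only 1 remains.
F3 = 4: row 3 has {1,3,5}; col 6 has {1,2,3,5,6}; box has {1,2,3,5,6} → only 4 remains.
A4 = 5: row 4 has {1,2,3,4,6}; col 1 has {1,3}; box has {1,3,4} → only 5 remains.
A5 = 4: row 5 has {1,2,3,6}; col 1 has {1,3,5}; box has {1,2,3} → only 4 remains.
C5 = 5: row 5 has {1,2,3,4,6}; col 3 has {1,2,3,4,6}; box has {1,2,3,4} → only 5 remains.
B6 = 6: row 6 has {1,2,3,4,5}; col 2 has {1,3,4}; box has {1,2,3,4,5} → only 6 remains.
A2 = 2: row 2 has {1,4,6}; col 1 has {1,3,4,5}; box has {1,3,4,6} → only 2 remains.
B2 = 5: row 2 has {1,2,4,6}; col 2 has {1,3,4,6}; box has {1,2,3,4,6} → only 5 remains.
E2 = 3: row 2 has {1,2,4,5,6}; col 5 has {1,2,4,5,6}; box has {1,2,4,5,6} → only 3 remains.
A3 = 6: row 3 has {1,3,4,5}; col 1 has {1,2,3,4,5}; box has {1,3,4,5} → only 6 remains.
B3 = 2: row 3 has {1,3,4,5,6}; col 2 has {1,3,4,5,6}; box has {1,3,4,5,6} → only 2 remains.

623514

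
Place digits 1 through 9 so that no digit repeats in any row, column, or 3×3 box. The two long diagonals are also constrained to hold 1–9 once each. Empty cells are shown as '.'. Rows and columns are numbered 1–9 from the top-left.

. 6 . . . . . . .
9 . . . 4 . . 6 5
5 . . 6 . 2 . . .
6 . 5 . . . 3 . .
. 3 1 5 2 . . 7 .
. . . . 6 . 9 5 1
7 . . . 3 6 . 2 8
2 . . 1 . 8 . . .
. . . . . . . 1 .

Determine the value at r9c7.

r5c6 = 9: in row 5, 9 can only go here (every other open cell in that row sees a 9).
r4c2 = 9: in row 4, 9 can only go here (every other open cell in that row sees a 9).
r4c9 = 2: in row 4, 2 can only go here (every other open cell in that row sees a 2).
r7c2 = 1: in row 7, 1 can only go here (every other open cell in that row sees a 1).
r7c7 = 5: in row 7, 5 can only go here (every other open cell in that row sees a 5).
r9c4 = 2: in row 9, 2 can only go here (every other open cell in that row sees a 2).
r1c1 = 1: in column 1, 1 can only go here (every other open cell in that column sees a 1).
r9c1 = 3: in column 1, 3 can only go here (every other open cell in that column sees a 3).
r6c6 = 3: in row 6, 3 can only go here (every other open cell in that row sees a 3).
r8c9 = 3: in row 8, 3 can only go here (every other open cell in that row sees a 3).
r3c8 = 3: in row 3, 3 can only go here (every other open cell in that row sees a 3).
r6c2 = 2: in column 2, 2 can only go here (every other open cell in that column sees a 2).
r6c3 = 7: in box 4, 7 can only go here (every other open cell in that box sees a 7).
r9c9 = 6: in main diagonal, 6 can only go here (every other open cell in that diagonal sees a 6).
r5c9 = 4: row 5 has {1,2,3,5,7,9}; col 9 has {1,2,3,5,6,8}; box has {1,2,3,5,7,9} → only 4 remains.
r4c8 = 8: row 4 has {2,3,5,6,9}; col 8 has {1,2,3,5,6,7}; box has {1,2,3,4,5,7,9} → only 8 remains.
r5c1 = 8: row 5 has {1,2,3,4,5,7,9}; col 1 has {1,2,3,5,6,7,9}; box has {1,2,3,5,6,7,9} → only 8 remains.
r5c7 = 6: row 5 has {1,2,3,4,5,7,8,9}; col 7 has {3,5,9}; box has {1,2,3,4,5,7,8,9} → only 6 remains.
r6c1 = 4: row 6 has {1,2,3,5,6,7,9}; col 1 has {1,2,3,5,6,7,8,9}; box has {1,2,3,5,6,7,8,9} → only 4 remains.
r6c4 = 8: row 6 has {1,2,3,4,5,6,7,9}; col 4 has {1,2,5,6}; box has {2,3,5,6,9}; anti-diagonal has {2,3,6} → only 8 remains.
r8c3 = 6: in row 8, 6 can only go here (every other open cell in that row sees a 6).
r8c8 = 9: in box 9, 9 can only go here (every other open cell in that box sees a 9).
r1c8 = 4: row 1 has {1,6}; col 8 has {1,2,3,5,6,7,8,9}; box has {3,5,6} → only 4 remains.
r8c2 = 5: in anti-diagonal, 5 can only go here (every other open cell in that diagonal sees a 5).
r8c5 = 7: row 8 has {1,2,3,5,6,8,9}; col 5 has {2,3,4,6}; box has {1,2,3,6,8} → only 7 remains.
r8c7 = 4: row 8 has {1,2,3,5,6,7,8,9}; col 7 has {3,5,6,9}; box has {1,2,3,5,6,8,9} → only 4 remains.
r9c7 = 7: row 9 has {1,2,3,6}; col 7 has {3,4,5,6,9}; box has {1,2,3,4,5,6,8,9} → only 7 remains.

7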